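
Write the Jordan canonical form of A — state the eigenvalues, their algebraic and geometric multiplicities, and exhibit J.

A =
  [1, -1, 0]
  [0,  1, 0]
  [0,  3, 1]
J_2(1) ⊕ J_1(1)

The characteristic polynomial is
  det(x·I − A) = x^3 - 3*x^2 + 3*x - 1 = (x - 1)^3

Eigenvalues and multiplicities (the geometric multiplicity of λ is n − rank(A − λI), which equals the number of Jordan blocks for λ):
  λ = 1: algebraic multiplicity = 3, geometric multiplicity = 2

Determining the block sizes for each eigenvalue:
  λ = 1: 2 blocks summing to 3 forces exactly one block of size 2 and the rest size 1 → block sizes [2, 1]

Assembling the blocks gives a Jordan form
J =
  [1, 1, 0]
  [0, 1, 0]
  [0, 0, 1]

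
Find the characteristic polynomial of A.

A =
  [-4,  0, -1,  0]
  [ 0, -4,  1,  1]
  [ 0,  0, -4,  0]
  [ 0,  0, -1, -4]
x^4 + 16*x^3 + 96*x^2 + 256*x + 256

Expanding det(x·I − A) (e.g. by cofactor expansion or by noting that A is similar to its Jordan form J, which has the same characteristic polynomial as A) gives
  χ_A(x) = x^4 + 16*x^3 + 96*x^2 + 256*x + 256
which factors as (x + 4)^4. The eigenvalues (with algebraic multiplicities) are λ = -4 with multiplicity 4.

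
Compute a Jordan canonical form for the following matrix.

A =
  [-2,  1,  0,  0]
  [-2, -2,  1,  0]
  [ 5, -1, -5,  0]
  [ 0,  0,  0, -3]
J_3(-3) ⊕ J_1(-3)

The characteristic polynomial is
  det(x·I − A) = x^4 + 12*x^3 + 54*x^2 + 108*x + 81 = (x + 3)^4

Eigenvalues and multiplicities (the geometric multiplicity of λ is n − rank(A − λI), which equals the number of Jordan blocks for λ):
  λ = -3: algebraic multiplicity = 4, geometric multiplicity = 2

Determining the block sizes for each eigenvalue:
  λ = -3: with am = 4 and gm = 2, the partition is not yet determined (e.g. several partitions of 4 into 2 parts exist). Let N = A − (-3)·I. Computing rank(N^1) = 2, rank(N^2) = 1, rank(N^3) = 0; the number of blocks of size ≥ j is rank(N^{j−1}) − rank(N^j), giving [2, 1, 1]. So we have 1 block(s) of size 3, 1 block(s) of size 1 → block sizes [3, 1]

Assembling the blocks gives a Jordan form
J =
  [-3,  1,  0,  0]
  [ 0, -3,  1,  0]
  [ 0,  0, -3,  0]
  [ 0,  0,  0, -3]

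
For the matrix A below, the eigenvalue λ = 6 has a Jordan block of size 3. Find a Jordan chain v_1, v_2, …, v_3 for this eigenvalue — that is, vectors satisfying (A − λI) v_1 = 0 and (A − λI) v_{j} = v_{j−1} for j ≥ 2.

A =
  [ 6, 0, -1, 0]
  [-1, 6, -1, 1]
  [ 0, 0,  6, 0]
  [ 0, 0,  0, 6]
A Jordan chain for λ = 6 of length 3:
v_1 = (0, 1, 0, 0)ᵀ
v_2 = (-1, -1, 0, 0)ᵀ
v_3 = (0, 0, 1, 0)ᵀ

Let N = A − (6)·I. We want v_3 with N^3 v_3 = 0 but N^2 v_3 ≠ 0; then v_{j-1} := N · v_j for j = 3, …, 2.

Pick v_3 = (0, 0, 1, 0)ᵀ.
Then v_2 = N · v_3 = (-1, -1, 0, 0)ᵀ.
Then v_1 = N · v_2 = (0, 1, 0, 0)ᵀ.

Sanity check: (A − (6)·I) v_1 = (0, 0, 0, 0)ᵀ = 0. ✓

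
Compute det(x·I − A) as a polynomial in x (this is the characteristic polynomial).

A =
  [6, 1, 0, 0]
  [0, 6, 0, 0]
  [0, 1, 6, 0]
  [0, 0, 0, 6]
x^4 - 24*x^3 + 216*x^2 - 864*x + 1296

Expanding det(x·I − A) (e.g. by cofactor expansion or by noting that A is similar to its Jordan form J, which has the same characteristic polynomial as A) gives
  χ_A(x) = x^4 - 24*x^3 + 216*x^2 - 864*x + 1296
which factors as (x - 6)^4. The eigenvalues (with algebraic multiplicities) are λ = 6 with multiplicity 4.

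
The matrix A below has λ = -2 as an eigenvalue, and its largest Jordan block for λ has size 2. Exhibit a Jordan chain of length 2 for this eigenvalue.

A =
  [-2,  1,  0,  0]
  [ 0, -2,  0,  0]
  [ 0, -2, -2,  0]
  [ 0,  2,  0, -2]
A Jordan chain for λ = -2 of length 2:
v_1 = (1, 0, -2, 2)ᵀ
v_2 = (0, 1, 0, 0)ᵀ

Let N = A − (-2)·I. We want v_2 with N^2 v_2 = 0 but N^1 v_2 ≠ 0; then v_{j-1} := N · v_j for j = 2, …, 2.

Pick v_2 = (0, 1, 0, 0)ᵀ.
Then v_1 = N · v_2 = (1, 0, -2, 2)ᵀ.

Sanity check: (A − (-2)·I) v_1 = (0, 0, 0, 0)ᵀ = 0. ✓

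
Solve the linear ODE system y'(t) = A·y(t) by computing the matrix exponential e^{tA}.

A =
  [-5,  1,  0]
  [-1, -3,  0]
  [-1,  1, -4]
e^{tA} =
  [-t*exp(-4*t) + exp(-4*t), t*exp(-4*t), 0]
  [-t*exp(-4*t), t*exp(-4*t) + exp(-4*t), 0]
  [-t*exp(-4*t), t*exp(-4*t), exp(-4*t)]

Strategy: write A = P · J · P⁻¹ where J is a Jordan canonical form, so e^{tA} = P · e^{tJ} · P⁻¹, and e^{tJ} can be computed block-by-block.

A has Jordan form
J =
  [-4,  1,  0]
  [ 0, -4,  0]
  [ 0,  0, -4]
(up to reordering of blocks).

Per-block formulas:
  For a 1×1 block at λ = -4: exp(t · [-4]) = [e^(-4t)].
  For a 2×2 Jordan block J_2(-4): exp(t · J_2(-4)) = e^(-4t)·(I + t·N), where N is the 2×2 nilpotent shift.

After assembling e^{tJ} and conjugating by P, we get:

e^{tA} =
  [-t*exp(-4*t) + exp(-4*t), t*exp(-4*t), 0]
  [-t*exp(-4*t), t*exp(-4*t) + exp(-4*t), 0]
  [-t*exp(-4*t), t*exp(-4*t), exp(-4*t)]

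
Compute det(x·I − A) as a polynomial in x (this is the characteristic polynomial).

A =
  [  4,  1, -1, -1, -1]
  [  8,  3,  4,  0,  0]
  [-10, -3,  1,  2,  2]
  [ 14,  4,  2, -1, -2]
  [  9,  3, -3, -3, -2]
x^5 - 5*x^4 + 10*x^3 - 10*x^2 + 5*x - 1

Expanding det(x·I − A) (e.g. by cofactor expansion or by noting that A is similar to its Jordan form J, which has the same characteristic polynomial as A) gives
  χ_A(x) = x^5 - 5*x^4 + 10*x^3 - 10*x^2 + 5*x - 1
which factors as (x - 1)^5. The eigenvalues (with algebraic multiplicities) are λ = 1 with multiplicity 5.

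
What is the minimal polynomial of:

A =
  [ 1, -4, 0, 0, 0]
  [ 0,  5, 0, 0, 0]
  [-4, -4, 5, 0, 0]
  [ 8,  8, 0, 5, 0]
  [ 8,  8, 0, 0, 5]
x^2 - 6*x + 5

The characteristic polynomial is χ_A(x) = (x - 5)^4*(x - 1), so the eigenvalues are known. The minimal polynomial is
  m_A(x) = Π_λ (x − λ)^{k_λ}
where k_λ is the size of the *largest* Jordan block for λ (equivalently, the smallest k with (A − λI)^k v = 0 for every generalised eigenvector v of λ).

  λ = 1: largest Jordan block has size 1, contributing (x − 1)
  λ = 5: largest Jordan block has size 1, contributing (x − 5)

So m_A(x) = (x - 5)*(x - 1) = x^2 - 6*x + 5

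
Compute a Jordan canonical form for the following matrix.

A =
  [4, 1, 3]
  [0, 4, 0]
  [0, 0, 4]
J_2(4) ⊕ J_1(4)

The characteristic polynomial is
  det(x·I − A) = x^3 - 12*x^2 + 48*x - 64 = (x - 4)^3

Eigenvalues and multiplicities (the geometric multiplicity of λ is n − rank(A − λI), which equals the number of Jordan blocks for λ):
  λ = 4: algebraic multiplicity = 3, geometric multiplicity = 2

Determining the block sizes for each eigenvalue:
  λ = 4: 2 blocks summing to 3 forces exactly one block of size 2 and the rest size 1 → block sizes [2, 1]

Assembling the blocks gives a Jordan form
J =
  [4, 1, 0]
  [0, 4, 0]
  [0, 0, 4]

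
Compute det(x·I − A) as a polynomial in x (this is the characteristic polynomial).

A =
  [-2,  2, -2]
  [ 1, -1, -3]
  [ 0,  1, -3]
x^3 + 6*x^2 + 12*x + 8

Expanding det(x·I − A) (e.g. by cofactor expansion or by noting that A is similar to its Jordan form J, which has the same characteristic polynomial as A) gives
  χ_A(x) = x^3 + 6*x^2 + 12*x + 8
which factors as (x + 2)^3. The eigenvalues (with algebraic multiplicities) are λ = -2 with multiplicity 3.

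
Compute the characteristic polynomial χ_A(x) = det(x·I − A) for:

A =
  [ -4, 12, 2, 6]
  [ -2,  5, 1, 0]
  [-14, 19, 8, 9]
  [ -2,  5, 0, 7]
x^4 - 16*x^3 + 96*x^2 - 256*x + 256

Expanding det(x·I − A) (e.g. by cofactor expansion or by noting that A is similar to its Jordan form J, which has the same characteristic polynomial as A) gives
  χ_A(x) = x^4 - 16*x^3 + 96*x^2 - 256*x + 256
which factors as (x - 4)^4. The eigenvalues (with algebraic multiplicities) are λ = 4 with multiplicity 4.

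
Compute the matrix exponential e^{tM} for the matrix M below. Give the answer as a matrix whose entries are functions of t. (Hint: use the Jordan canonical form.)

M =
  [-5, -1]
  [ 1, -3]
e^{tM} =
  [-t*exp(-4*t) + exp(-4*t), -t*exp(-4*t)]
  [t*exp(-4*t), t*exp(-4*t) + exp(-4*t)]

Strategy: write M = P · J · P⁻¹ where J is a Jordan canonical form, so e^{tM} = P · e^{tJ} · P⁻¹, and e^{tJ} can be computed block-by-block.

M has Jordan form
J =
  [-4,  1]
  [ 0, -4]
(up to reordering of blocks).

Per-block formulas:
  For a 2×2 Jordan block J_2(-4): exp(t · J_2(-4)) = e^(-4t)·(I + t·N), where N is the 2×2 nilpotent shift.

After assembling e^{tJ} and conjugating by P, we get:

e^{tM} =
  [-t*exp(-4*t) + exp(-4*t), -t*exp(-4*t)]
  [t*exp(-4*t), t*exp(-4*t) + exp(-4*t)]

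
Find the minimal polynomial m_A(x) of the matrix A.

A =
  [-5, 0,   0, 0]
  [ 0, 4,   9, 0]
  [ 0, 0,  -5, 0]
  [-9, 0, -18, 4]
x^2 + x - 20

The characteristic polynomial is χ_A(x) = (x - 4)^2*(x + 5)^2, so the eigenvalues are known. The minimal polynomial is
  m_A(x) = Π_λ (x − λ)^{k_λ}
where k_λ is the size of the *largest* Jordan block for λ (equivalently, the smallest k with (A − λI)^k v = 0 for every generalised eigenvector v of λ).

  λ = -5: largest Jordan block has size 1, contributing (x + 5)
  λ = 4: largest Jordan block has size 1, contributing (x − 4)

So m_A(x) = (x - 4)*(x + 5) = x^2 + x - 20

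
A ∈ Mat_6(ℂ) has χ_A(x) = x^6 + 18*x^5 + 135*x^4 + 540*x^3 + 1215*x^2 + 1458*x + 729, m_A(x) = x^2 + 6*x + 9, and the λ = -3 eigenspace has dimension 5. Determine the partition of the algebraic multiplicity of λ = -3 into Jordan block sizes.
Block sizes for λ = -3: [2, 1, 1, 1, 1]

Step 1 — from the characteristic polynomial, algebraic multiplicity of λ = -3 is 6. From dim ker(A − (-3)·I) = 5, there are exactly 5 Jordan blocks for λ = -3.
Step 2 — from the minimal polynomial, the factor (x + 3)^2 tells us the largest block for λ = -3 has size 2.
Step 3 — with total size 6, 5 blocks, and largest block 2, the block sizes (in nonincreasing order) are [2, 1, 1, 1, 1].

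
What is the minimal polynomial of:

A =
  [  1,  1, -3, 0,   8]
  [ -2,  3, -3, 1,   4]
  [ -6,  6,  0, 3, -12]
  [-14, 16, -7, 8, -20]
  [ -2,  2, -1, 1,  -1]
x^4 - 8*x^3 + 22*x^2 - 24*x + 9

The characteristic polynomial is χ_A(x) = (x - 3)^3*(x - 1)^2, so the eigenvalues are known. The minimal polynomial is
  m_A(x) = Π_λ (x − λ)^{k_λ}
where k_λ is the size of the *largest* Jordan block for λ (equivalently, the smallest k with (A − λI)^k v = 0 for every generalised eigenvector v of λ).

  λ = 1: largest Jordan block has size 2, contributing (x − 1)^2
  λ = 3: largest Jordan block has size 2, contributing (x − 3)^2

So m_A(x) = (x - 3)^2*(x - 1)^2 = x^4 - 8*x^3 + 22*x^2 - 24*x + 9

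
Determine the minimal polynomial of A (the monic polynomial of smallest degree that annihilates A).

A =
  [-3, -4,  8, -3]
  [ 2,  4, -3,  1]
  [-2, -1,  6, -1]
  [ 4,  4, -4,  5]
x^2 - 6*x + 9

The characteristic polynomial is χ_A(x) = (x - 3)^4, so the eigenvalues are known. The minimal polynomial is
  m_A(x) = Π_λ (x − λ)^{k_λ}
where k_λ is the size of the *largest* Jordan block for λ (equivalently, the smallest k with (A − λI)^k v = 0 for every generalised eigenvector v of λ).

  λ = 3: largest Jordan block has size 2, contributing (x − 3)^2

So m_A(x) = (x - 3)^2 = x^2 - 6*x + 9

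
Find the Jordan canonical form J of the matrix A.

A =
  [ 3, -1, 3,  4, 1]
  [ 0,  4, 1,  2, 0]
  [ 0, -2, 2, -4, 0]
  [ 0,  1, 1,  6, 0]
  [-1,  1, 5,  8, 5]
J_3(4) ⊕ J_2(4)

The characteristic polynomial is
  det(x·I − A) = x^5 - 20*x^4 + 160*x^3 - 640*x^2 + 1280*x - 1024 = (x - 4)^5

Eigenvalues and multiplicities (the geometric multiplicity of λ is n − rank(A − λI), which equals the number of Jordan blocks for λ):
  λ = 4: algebraic multiplicity = 5, geometric multiplicity = 2

Determining the block sizes for each eigenvalue:
  λ = 4: with am = 5 and gm = 2, the partition is not yet determined (e.g. several partitions of 5 into 2 parts exist). Let N = A − (4)·I. Computing rank(N^1) = 3, rank(N^2) = 1, rank(N^3) = 0; the number of blocks of size ≥ j is rank(N^{j−1}) − rank(N^j), giving [2, 2, 1]. So we have 1 block(s) of size 3, 1 block(s) of size 2 → block sizes [3, 2]

Assembling the blocks gives a Jordan form
J =
  [4, 1, 0, 0, 0]
  [0, 4, 1, 0, 0]
  [0, 0, 4, 0, 0]
  [0, 0, 0, 4, 1]
  [0, 0, 0, 0, 4]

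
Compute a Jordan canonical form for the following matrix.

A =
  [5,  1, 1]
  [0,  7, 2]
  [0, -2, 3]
J_2(5) ⊕ J_1(5)

The characteristic polynomial is
  det(x·I − A) = x^3 - 15*x^2 + 75*x - 125 = (x - 5)^3

Eigenvalues and multiplicities (the geometric multiplicity of λ is n − rank(A − λI), which equals the number of Jordan blocks for λ):
  λ = 5: algebraic multiplicity = 3, geometric multiplicity = 2

Determining the block sizes for each eigenvalue:
  λ = 5: 2 blocks summing to 3 forces exactly one block of size 2 and the rest size 1 → block sizes [2, 1]

Assembling the blocks gives a Jordan form
J =
  [5, 1, 0]
  [0, 5, 0]
  [0, 0, 5]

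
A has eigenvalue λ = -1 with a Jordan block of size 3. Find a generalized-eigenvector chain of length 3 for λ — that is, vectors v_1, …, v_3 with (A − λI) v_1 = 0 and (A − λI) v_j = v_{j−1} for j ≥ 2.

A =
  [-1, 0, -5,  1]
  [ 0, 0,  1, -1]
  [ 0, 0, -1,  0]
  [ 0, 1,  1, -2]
A Jordan chain for λ = -1 of length 3:
v_1 = (1, 0, 0, 0)ᵀ
v_2 = (0, 1, 0, 1)ᵀ
v_3 = (0, 1, 0, 0)ᵀ

Let N = A − (-1)·I. We want v_3 with N^3 v_3 = 0 but N^2 v_3 ≠ 0; then v_{j-1} := N · v_j for j = 3, …, 2.

Pick v_3 = (0, 1, 0, 0)ᵀ.
Then v_2 = N · v_3 = (0, 1, 0, 1)ᵀ.
Then v_1 = N · v_2 = (1, 0, 0, 0)ᵀ.

Sanity check: (A − (-1)·I) v_1 = (0, 0, 0, 0)ᵀ = 0. ✓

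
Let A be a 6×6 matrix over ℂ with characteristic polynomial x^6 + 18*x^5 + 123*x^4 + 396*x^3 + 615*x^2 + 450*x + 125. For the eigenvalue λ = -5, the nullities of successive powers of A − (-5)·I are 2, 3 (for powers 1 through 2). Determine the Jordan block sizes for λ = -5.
Block sizes for λ = -5: [2, 1]

From the dimensions of kernels of powers, the number of Jordan blocks of size at least j is d_j − d_{j−1} where d_j = dim ker(N^j) (with d_0 = 0). Computing the differences gives [2, 1].
The number of blocks of size exactly k is (#blocks of size ≥ k) − (#blocks of size ≥ k + 1), so the partition is: 1 block(s) of size 1, 1 block(s) of size 2.
In nonincreasing order the block sizes are [2, 1].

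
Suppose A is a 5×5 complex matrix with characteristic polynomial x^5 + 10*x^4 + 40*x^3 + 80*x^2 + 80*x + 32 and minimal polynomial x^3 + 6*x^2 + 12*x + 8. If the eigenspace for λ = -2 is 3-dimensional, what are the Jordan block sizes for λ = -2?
Block sizes for λ = -2: [3, 1, 1]

Step 1 — from the characteristic polynomial, algebraic multiplicity of λ = -2 is 5. From dim ker(A − (-2)·I) = 3, there are exactly 3 Jordan blocks for λ = -2.
Step 2 — from the minimal polynomial, the factor (x + 2)^3 tells us the largest block for λ = -2 has size 3.
Step 3 — with total size 5, 3 blocks, and largest block 3, the block sizes (in nonincreasing order) are [3, 1, 1].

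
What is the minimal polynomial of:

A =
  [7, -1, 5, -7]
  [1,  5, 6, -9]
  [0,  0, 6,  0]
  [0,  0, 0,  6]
x^3 - 18*x^2 + 108*x - 216

The characteristic polynomial is χ_A(x) = (x - 6)^4, so the eigenvalues are known. The minimal polynomial is
  m_A(x) = Π_λ (x − λ)^{k_λ}
where k_λ is the size of the *largest* Jordan block for λ (equivalently, the smallest k with (A − λI)^k v = 0 for every generalised eigenvector v of λ).

  λ = 6: largest Jordan block has size 3, contributing (x − 6)^3

So m_A(x) = (x - 6)^3 = x^3 - 18*x^2 + 108*x - 216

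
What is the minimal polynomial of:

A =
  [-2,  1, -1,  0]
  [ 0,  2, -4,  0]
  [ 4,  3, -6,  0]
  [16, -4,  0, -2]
x^3 + 6*x^2 + 12*x + 8

The characteristic polynomial is χ_A(x) = (x + 2)^4, so the eigenvalues are known. The minimal polynomial is
  m_A(x) = Π_λ (x − λ)^{k_λ}
where k_λ is the size of the *largest* Jordan block for λ (equivalently, the smallest k with (A − λI)^k v = 0 for every generalised eigenvector v of λ).

  λ = -2: largest Jordan block has size 3, contributing (x + 2)^3

So m_A(x) = (x + 2)^3 = x^3 + 6*x^2 + 12*x + 8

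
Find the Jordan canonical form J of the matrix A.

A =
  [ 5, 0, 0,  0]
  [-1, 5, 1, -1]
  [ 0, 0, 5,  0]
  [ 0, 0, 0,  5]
J_2(5) ⊕ J_1(5) ⊕ J_1(5)

The characteristic polynomial is
  det(x·I − A) = x^4 - 20*x^3 + 150*x^2 - 500*x + 625 = (x - 5)^4

Eigenvalues and multiplicities (the geometric multiplicity of λ is n − rank(A − λI), which equals the number of Jordan blocks for λ):
  λ = 5: algebraic multiplicity = 4, geometric multiplicity = 3

Determining the block sizes for each eigenvalue:
  λ = 5: 3 blocks summing to 4 forces exactly one block of size 2 and the rest size 1 → block sizes [2, 1, 1]

Assembling the blocks gives a Jordan form
J =
  [5, 1, 0, 0]
  [0, 5, 0, 0]
  [0, 0, 5, 0]
  [0, 0, 0, 5]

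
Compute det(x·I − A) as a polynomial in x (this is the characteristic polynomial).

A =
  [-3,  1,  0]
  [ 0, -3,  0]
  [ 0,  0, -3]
x^3 + 9*x^2 + 27*x + 27

Expanding det(x·I − A) (e.g. by cofactor expansion or by noting that A is similar to its Jordan form J, which has the same characteristic polynomial as A) gives
  χ_A(x) = x^3 + 9*x^2 + 27*x + 27
which factors as (x + 3)^3. The eigenvalues (with algebraic multiplicities) are λ = -3 with multiplicity 3.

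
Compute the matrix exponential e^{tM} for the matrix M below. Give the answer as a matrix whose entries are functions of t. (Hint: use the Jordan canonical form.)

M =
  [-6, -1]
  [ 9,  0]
e^{tM} =
  [-3*t*exp(-3*t) + exp(-3*t), -t*exp(-3*t)]
  [9*t*exp(-3*t), 3*t*exp(-3*t) + exp(-3*t)]

Strategy: write M = P · J · P⁻¹ where J is a Jordan canonical form, so e^{tM} = P · e^{tJ} · P⁻¹, and e^{tJ} can be computed block-by-block.

M has Jordan form
J =
  [-3,  1]
  [ 0, -3]
(up to reordering of blocks).

Per-block formulas:
  For a 2×2 Jordan block J_2(-3): exp(t · J_2(-3)) = e^(-3t)·(I + t·N), where N is the 2×2 nilpotent shift.

After assembling e^{tJ} and conjugating by P, we get:

e^{tM} =
  [-3*t*exp(-3*t) + exp(-3*t), -t*exp(-3*t)]
  [9*t*exp(-3*t), 3*t*exp(-3*t) + exp(-3*t)]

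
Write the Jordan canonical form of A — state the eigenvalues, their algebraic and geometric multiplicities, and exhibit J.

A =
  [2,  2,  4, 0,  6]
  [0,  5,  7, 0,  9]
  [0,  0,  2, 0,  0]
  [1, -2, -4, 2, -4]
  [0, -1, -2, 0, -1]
J_3(2) ⊕ J_2(2)

The characteristic polynomial is
  det(x·I − A) = x^5 - 10*x^4 + 40*x^3 - 80*x^2 + 80*x - 32 = (x - 2)^5

Eigenvalues and multiplicities (the geometric multiplicity of λ is n − rank(A − λI), which equals the number of Jordan blocks for λ):
  λ = 2: algebraic multiplicity = 5, geometric multiplicity = 2

Determining the block sizes for each eigenvalue:
  λ = 2: with am = 5 and gm = 2, the partition is not yet determined (e.g. several partitions of 5 into 2 parts exist). Let N = A − (2)·I. Computing rank(N^1) = 3, rank(N^2) = 1, rank(N^3) = 0; the number of blocks of size ≥ j is rank(N^{j−1}) − rank(N^j), giving [2, 2, 1]. So we have 1 block(s) of size 3, 1 block(s) of size 2 → block sizes [3, 2]

Assembling the blocks gives a Jordan form
J =
  [2, 1, 0, 0, 0]
  [0, 2, 1, 0, 0]
  [0, 0, 2, 0, 0]
  [0, 0, 0, 2, 1]
  [0, 0, 0, 0, 2]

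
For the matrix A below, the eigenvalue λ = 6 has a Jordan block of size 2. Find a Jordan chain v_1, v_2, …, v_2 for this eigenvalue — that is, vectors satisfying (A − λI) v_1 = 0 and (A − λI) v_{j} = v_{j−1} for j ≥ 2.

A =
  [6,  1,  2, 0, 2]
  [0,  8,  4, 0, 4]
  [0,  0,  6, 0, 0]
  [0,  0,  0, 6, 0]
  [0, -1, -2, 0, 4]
A Jordan chain for λ = 6 of length 2:
v_1 = (1, 2, 0, 0, -1)ᵀ
v_2 = (0, 1, 0, 0, 0)ᵀ

Let N = A − (6)·I. We want v_2 with N^2 v_2 = 0 but N^1 v_2 ≠ 0; then v_{j-1} := N · v_j for j = 2, …, 2.

Pick v_2 = (0, 1, 0, 0, 0)ᵀ.
Then v_1 = N · v_2 = (1, 2, 0, 0, -1)ᵀ.

Sanity check: (A − (6)·I) v_1 = (0, 0, 0, 0, 0)ᵀ = 0. ✓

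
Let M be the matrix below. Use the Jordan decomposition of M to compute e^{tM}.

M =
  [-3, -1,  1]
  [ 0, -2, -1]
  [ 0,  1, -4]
e^{tM} =
  [exp(-3*t), -t*exp(-3*t), t*exp(-3*t)]
  [0, t*exp(-3*t) + exp(-3*t), -t*exp(-3*t)]
  [0, t*exp(-3*t), -t*exp(-3*t) + exp(-3*t)]

Strategy: write M = P · J · P⁻¹ where J is a Jordan canonical form, so e^{tM} = P · e^{tJ} · P⁻¹, and e^{tJ} can be computed block-by-block.

M has Jordan form
J =
  [-3,  1,  0]
  [ 0, -3,  0]
  [ 0,  0, -3]
(up to reordering of blocks).

Per-block formulas:
  For a 1×1 block at λ = -3: exp(t · [-3]) = [e^(-3t)].
  For a 2×2 Jordan block J_2(-3): exp(t · J_2(-3)) = e^(-3t)·(I + t·N), where N is the 2×2 nilpotent shift.

After assembling e^{tJ} and conjugating by P, we get:

e^{tM} =
  [exp(-3*t), -t*exp(-3*t), t*exp(-3*t)]
  [0, t*exp(-3*t) + exp(-3*t), -t*exp(-3*t)]
  [0, t*exp(-3*t), -t*exp(-3*t) + exp(-3*t)]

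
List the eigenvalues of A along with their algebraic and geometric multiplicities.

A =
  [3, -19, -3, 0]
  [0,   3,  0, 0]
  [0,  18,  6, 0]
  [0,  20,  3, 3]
λ = 3: alg = 3, geom = 2; λ = 6: alg = 1, geom = 1

Step 1 — factor the characteristic polynomial to read off the algebraic multiplicities:
  χ_A(x) = (x - 6)*(x - 3)^3

Step 2 — compute geometric multiplicities via the rank-nullity identity g(λ) = n − rank(A − λI):
  rank(A − (3)·I) = 2, so dim ker(A − (3)·I) = n − 2 = 2
  rank(A − (6)·I) = 3, so dim ker(A − (6)·I) = n − 3 = 1

Summary:
  λ = 3: algebraic multiplicity = 3, geometric multiplicity = 2
  λ = 6: algebraic multiplicity = 1, geometric multiplicity = 1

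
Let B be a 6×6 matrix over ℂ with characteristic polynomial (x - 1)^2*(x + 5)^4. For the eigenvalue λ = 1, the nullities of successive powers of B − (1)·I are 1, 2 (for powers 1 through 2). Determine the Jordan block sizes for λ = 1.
Block sizes for λ = 1: [2]

From the dimensions of kernels of powers, the number of Jordan blocks of size at least j is d_j − d_{j−1} where d_j = dim ker(N^j) (with d_0 = 0). Computing the differences gives [1, 1].
The number of blocks of size exactly k is (#blocks of size ≥ k) − (#blocks of size ≥ k + 1), so the partition is: 1 block(s) of size 2.
In nonincreasing order the block sizes are [2].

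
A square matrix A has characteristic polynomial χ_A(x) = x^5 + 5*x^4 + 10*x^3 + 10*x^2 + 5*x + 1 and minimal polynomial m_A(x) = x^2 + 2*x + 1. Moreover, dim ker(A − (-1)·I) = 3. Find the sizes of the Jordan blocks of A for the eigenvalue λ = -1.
Block sizes for λ = -1: [2, 2, 1]

Step 1 — from the characteristic polynomial, algebraic multiplicity of λ = -1 is 5. From dim ker(A − (-1)·I) = 3, there are exactly 3 Jordan blocks for λ = -1.
Step 2 — from the minimal polynomial, the factor (x + 1)^2 tells us the largest block for λ = -1 has size 2.
Step 3 — with total size 5, 3 blocks, and largest block 2, the block sizes (in nonincreasing order) are [2, 2, 1].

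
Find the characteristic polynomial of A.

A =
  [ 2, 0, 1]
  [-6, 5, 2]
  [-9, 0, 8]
x^3 - 15*x^2 + 75*x - 125

Expanding det(x·I − A) (e.g. by cofactor expansion or by noting that A is similar to its Jordan form J, which has the same characteristic polynomial as A) gives
  χ_A(x) = x^3 - 15*x^2 + 75*x - 125
which factors as (x - 5)^3. The eigenvalues (with algebraic multiplicities) are λ = 5 with multiplicity 3.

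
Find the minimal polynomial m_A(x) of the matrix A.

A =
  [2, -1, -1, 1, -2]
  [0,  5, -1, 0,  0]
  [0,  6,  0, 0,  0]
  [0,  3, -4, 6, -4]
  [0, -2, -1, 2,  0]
x^5 - 13*x^4 + 66*x^3 - 164*x^2 + 200*x - 96

The characteristic polynomial is χ_A(x) = (x - 4)*(x - 3)*(x - 2)^3, so the eigenvalues are known. The minimal polynomial is
  m_A(x) = Π_λ (x − λ)^{k_λ}
where k_λ is the size of the *largest* Jordan block for λ (equivalently, the smallest k with (A − λI)^k v = 0 for every generalised eigenvector v of λ).

  λ = 2: largest Jordan block has size 3, contributing (x − 2)^3
  λ = 3: largest Jordan block has size 1, contributing (x − 3)
  λ = 4: largest Jordan block has size 1, contributing (x − 4)

So m_A(x) = (x - 4)*(x - 3)*(x - 2)^3 = x^5 - 13*x^4 + 66*x^3 - 164*x^2 + 200*x - 96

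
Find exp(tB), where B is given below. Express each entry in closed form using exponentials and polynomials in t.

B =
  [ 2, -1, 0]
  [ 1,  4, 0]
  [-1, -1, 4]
e^{tB} =
  [-t*exp(3*t) + exp(3*t), -t*exp(3*t), 0]
  [t*exp(3*t), t*exp(3*t) + exp(3*t), 0]
  [-exp(4*t) + exp(3*t), -exp(4*t) + exp(3*t), exp(4*t)]

Strategy: write B = P · J · P⁻¹ where J is a Jordan canonical form, so e^{tB} = P · e^{tJ} · P⁻¹, and e^{tJ} can be computed block-by-block.

B has Jordan form
J =
  [3, 1, 0]
  [0, 3, 0]
  [0, 0, 4]
(up to reordering of blocks).

Per-block formulas:
  For a 1×1 block at λ = 4: exp(t · [4]) = [e^(4t)].
  For a 2×2 Jordan block J_2(3): exp(t · J_2(3)) = e^(3t)·(I + t·N), where N is the 2×2 nilpotent shift.

After assembling e^{tJ} and conjugating by P, we get:

e^{tB} =
  [-t*exp(3*t) + exp(3*t), -t*exp(3*t), 0]
  [t*exp(3*t), t*exp(3*t) + exp(3*t), 0]
  [-exp(4*t) + exp(3*t), -exp(4*t) + exp(3*t), exp(4*t)]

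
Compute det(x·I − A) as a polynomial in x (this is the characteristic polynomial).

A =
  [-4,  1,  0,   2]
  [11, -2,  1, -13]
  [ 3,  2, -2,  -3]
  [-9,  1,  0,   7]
x^4 + x^3 - 18*x^2 - 52*x - 40

Expanding det(x·I − A) (e.g. by cofactor expansion or by noting that A is similar to its Jordan form J, which has the same characteristic polynomial as A) gives
  χ_A(x) = x^4 + x^3 - 18*x^2 - 52*x - 40
which factors as (x - 5)*(x + 2)^3. The eigenvalues (with algebraic multiplicities) are λ = -2 with multiplicity 3, λ = 5 with multiplicity 1.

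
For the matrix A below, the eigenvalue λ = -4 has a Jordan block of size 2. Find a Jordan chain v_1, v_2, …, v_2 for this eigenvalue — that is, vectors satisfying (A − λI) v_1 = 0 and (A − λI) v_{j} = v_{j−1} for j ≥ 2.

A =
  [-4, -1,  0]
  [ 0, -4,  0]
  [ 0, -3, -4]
A Jordan chain for λ = -4 of length 2:
v_1 = (-1, 0, -3)ᵀ
v_2 = (0, 1, 0)ᵀ

Let N = A − (-4)·I. We want v_2 with N^2 v_2 = 0 but N^1 v_2 ≠ 0; then v_{j-1} := N · v_j for j = 2, …, 2.

Pick v_2 = (0, 1, 0)ᵀ.
Then v_1 = N · v_2 = (-1, 0, -3)ᵀ.

Sanity check: (A − (-4)·I) v_1 = (0, 0, 0)ᵀ = 0. ✓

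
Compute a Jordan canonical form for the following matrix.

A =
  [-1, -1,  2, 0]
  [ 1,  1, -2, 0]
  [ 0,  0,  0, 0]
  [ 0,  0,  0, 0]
J_2(0) ⊕ J_1(0) ⊕ J_1(0)

The characteristic polynomial is
  det(x·I − A) = x^4

Eigenvalues and multiplicities (the geometric multiplicity of λ is n − rank(A − λI), which equals the number of Jordan blocks for λ):
  λ = 0: algebraic multiplicity = 4, geometric multiplicity = 3

Determining the block sizes for each eigenvalue:
  λ = 0: 3 blocks summing to 4 forces exactly one block of size 2 and the rest size 1 → block sizes [2, 1, 1]

Assembling the blocks gives a Jordan form
J =
  [0, 1, 0, 0]
  [0, 0, 0, 0]
  [0, 0, 0, 0]
  [0, 0, 0, 0]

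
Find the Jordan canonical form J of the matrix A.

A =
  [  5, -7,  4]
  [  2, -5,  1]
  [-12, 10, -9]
J_3(-3)

The characteristic polynomial is
  det(x·I − A) = x^3 + 9*x^2 + 27*x + 27 = (x + 3)^3

Eigenvalues and multiplicities (the geometric multiplicity of λ is n − rank(A − λI), which equals the number of Jordan blocks for λ):
  λ = -3: algebraic multiplicity = 3, geometric multiplicity = 1

Determining the block sizes for each eigenvalue:
  λ = -3: one block (gm = 1), so the single block has size am = 3 → block sizes [3]

Assembling the blocks gives a Jordan form
J =
  [-3,  1,  0]
  [ 0, -3,  1]
  [ 0,  0, -3]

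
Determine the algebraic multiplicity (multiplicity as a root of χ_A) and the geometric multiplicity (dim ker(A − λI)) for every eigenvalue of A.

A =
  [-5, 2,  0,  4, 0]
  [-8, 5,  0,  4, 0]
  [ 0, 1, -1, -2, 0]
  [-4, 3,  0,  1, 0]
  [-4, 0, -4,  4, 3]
λ = -1: alg = 3, geom = 2; λ = 3: alg = 2, geom = 2

Step 1 — factor the characteristic polynomial to read off the algebraic multiplicities:
  χ_A(x) = (x - 3)^2*(x + 1)^3

Step 2 — compute geometric multiplicities via the rank-nullity identity g(λ) = n − rank(A − λI):
  rank(A − (-1)·I) = 3, so dim ker(A − (-1)·I) = n − 3 = 2
  rank(A − (3)·I) = 3, so dim ker(A − (3)·I) = n − 3 = 2

Summary:
  λ = -1: algebraic multiplicity = 3, geometric multiplicity = 2
  λ = 3: algebraic multiplicity = 2, geometric multiplicity = 2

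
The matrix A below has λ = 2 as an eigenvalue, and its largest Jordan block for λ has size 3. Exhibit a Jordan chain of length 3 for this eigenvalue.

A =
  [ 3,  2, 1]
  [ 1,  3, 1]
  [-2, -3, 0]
A Jordan chain for λ = 2 of length 3:
v_1 = (1, 0, -1)ᵀ
v_2 = (1, 1, -2)ᵀ
v_3 = (1, 0, 0)ᵀ

Let N = A − (2)·I. We want v_3 with N^3 v_3 = 0 but N^2 v_3 ≠ 0; then v_{j-1} := N · v_j for j = 3, …, 2.

Pick v_3 = (1, 0, 0)ᵀ.
Then v_2 = N · v_3 = (1, 1, -2)ᵀ.
Then v_1 = N · v_2 = (1, 0, -1)ᵀ.

Sanity check: (A − (2)·I) v_1 = (0, 0, 0)ᵀ = 0. ✓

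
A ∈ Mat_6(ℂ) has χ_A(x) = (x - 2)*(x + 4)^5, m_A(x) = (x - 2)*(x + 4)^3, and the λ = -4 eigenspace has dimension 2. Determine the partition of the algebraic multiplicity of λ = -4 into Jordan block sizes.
Block sizes for λ = -4: [3, 2]

Step 1 — from the characteristic polynomial, algebraic multiplicity of λ = -4 is 5. From dim ker(A − (-4)·I) = 2, there are exactly 2 Jordan blocks for λ = -4.
Step 2 — from the minimal polynomial, the factor (x + 4)^3 tells us the largest block for λ = -4 has size 3.
Step 3 — with total size 5, 2 blocks, and largest block 3, the block sizes (in nonincreasing order) are [3, 2].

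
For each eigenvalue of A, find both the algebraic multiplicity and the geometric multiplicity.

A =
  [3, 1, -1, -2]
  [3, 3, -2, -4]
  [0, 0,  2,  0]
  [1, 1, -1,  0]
λ = 2: alg = 4, geom = 2

Step 1 — factor the characteristic polynomial to read off the algebraic multiplicities:
  χ_A(x) = (x - 2)^4

Step 2 — compute geometric multiplicities via the rank-nullity identity g(λ) = n − rank(A − λI):
  rank(A − (2)·I) = 2, so dim ker(A − (2)·I) = n − 2 = 2

Summary:
  λ = 2: algebraic multiplicity = 4, geometric multiplicity = 2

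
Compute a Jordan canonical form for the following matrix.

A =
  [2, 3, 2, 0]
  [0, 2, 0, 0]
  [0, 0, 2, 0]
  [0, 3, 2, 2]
J_2(2) ⊕ J_1(2) ⊕ J_1(2)

The characteristic polynomial is
  det(x·I − A) = x^4 - 8*x^3 + 24*x^2 - 32*x + 16 = (x - 2)^4

Eigenvalues and multiplicities (the geometric multiplicity of λ is n − rank(A − λI), which equals the number of Jordan blocks for λ):
  λ = 2: algebraic multiplicity = 4, geometric multiplicity = 3

Determining the block sizes for each eigenvalue:
  λ = 2: 3 blocks summing to 4 forces exactly one block of size 2 and the rest size 1 → block sizes [2, 1, 1]

Assembling the blocks gives a Jordan form
J =
  [2, 1, 0, 0]
  [0, 2, 0, 0]
  [0, 0, 2, 0]
  [0, 0, 0, 2]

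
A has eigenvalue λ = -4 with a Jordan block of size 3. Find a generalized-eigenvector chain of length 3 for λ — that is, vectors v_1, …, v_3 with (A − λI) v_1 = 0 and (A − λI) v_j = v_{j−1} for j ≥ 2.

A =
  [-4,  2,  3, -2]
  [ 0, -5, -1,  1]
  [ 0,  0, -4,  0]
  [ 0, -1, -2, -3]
A Jordan chain for λ = -4 of length 3:
v_1 = (2, -1, 0, -1)ᵀ
v_2 = (3, -1, 0, -2)ᵀ
v_3 = (0, 0, 1, 0)ᵀ

Let N = A − (-4)·I. We want v_3 with N^3 v_3 = 0 but N^2 v_3 ≠ 0; then v_{j-1} := N · v_j for j = 3, …, 2.

Pick v_3 = (0, 0, 1, 0)ᵀ.
Then v_2 = N · v_3 = (3, -1, 0, -2)ᵀ.
Then v_1 = N · v_2 = (2, -1, 0, -1)ᵀ.

Sanity check: (A − (-4)·I) v_1 = (0, 0, 0, 0)ᵀ = 0. ✓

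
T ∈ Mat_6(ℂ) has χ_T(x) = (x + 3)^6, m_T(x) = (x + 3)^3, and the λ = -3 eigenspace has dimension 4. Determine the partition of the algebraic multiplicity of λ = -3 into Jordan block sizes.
Block sizes for λ = -3: [3, 1, 1, 1]

Step 1 — from the characteristic polynomial, algebraic multiplicity of λ = -3 is 6. From dim ker(T − (-3)·I) = 4, there are exactly 4 Jordan blocks for λ = -3.
Step 2 — from the minimal polynomial, the factor (x + 3)^3 tells us the largest block for λ = -3 has size 3.
Step 3 — with total size 6, 4 blocks, and largest block 3, the block sizes (in nonincreasing order) are [3, 1, 1, 1].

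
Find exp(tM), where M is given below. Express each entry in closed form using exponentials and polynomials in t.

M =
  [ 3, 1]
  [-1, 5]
e^{tM} =
  [-t*exp(4*t) + exp(4*t), t*exp(4*t)]
  [-t*exp(4*t), t*exp(4*t) + exp(4*t)]

Strategy: write M = P · J · P⁻¹ where J is a Jordan canonical form, so e^{tM} = P · e^{tJ} · P⁻¹, and e^{tJ} can be computed block-by-block.

M has Jordan form
J =
  [4, 1]
  [0, 4]
(up to reordering of blocks).

Per-block formulas:
  For a 2×2 Jordan block J_2(4): exp(t · J_2(4)) = e^(4t)·(I + t·N), where N is the 2×2 nilpotent shift.

After assembling e^{tJ} and conjugating by P, we get:

e^{tM} =
  [-t*exp(4*t) + exp(4*t), t*exp(4*t)]
  [-t*exp(4*t), t*exp(4*t) + exp(4*t)]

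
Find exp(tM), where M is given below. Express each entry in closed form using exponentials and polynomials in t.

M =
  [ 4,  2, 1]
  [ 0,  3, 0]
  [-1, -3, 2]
e^{tM} =
  [t*exp(3*t) + exp(3*t), -t^2*exp(3*t)/2 + 2*t*exp(3*t), t*exp(3*t)]
  [0, exp(3*t), 0]
  [-t*exp(3*t), t^2*exp(3*t)/2 - 3*t*exp(3*t), -t*exp(3*t) + exp(3*t)]

Strategy: write M = P · J · P⁻¹ where J is a Jordan canonical form, so e^{tM} = P · e^{tJ} · P⁻¹, and e^{tJ} can be computed block-by-block.

M has Jordan form
J =
  [3, 1, 0]
  [0, 3, 1]
  [0, 0, 3]
(up to reordering of blocks).

Per-block formulas:
  For a 3×3 Jordan block J_3(3): exp(t · J_3(3)) = e^(3t)·(I + t·N + (t^2/2)·N^2), where N is the 3×3 nilpotent shift.

After assembling e^{tJ} and conjugating by P, we get:

e^{tM} =
  [t*exp(3*t) + exp(3*t), -t^2*exp(3*t)/2 + 2*t*exp(3*t), t*exp(3*t)]
  [0, exp(3*t), 0]
  [-t*exp(3*t), t^2*exp(3*t)/2 - 3*t*exp(3*t), -t*exp(3*t) + exp(3*t)]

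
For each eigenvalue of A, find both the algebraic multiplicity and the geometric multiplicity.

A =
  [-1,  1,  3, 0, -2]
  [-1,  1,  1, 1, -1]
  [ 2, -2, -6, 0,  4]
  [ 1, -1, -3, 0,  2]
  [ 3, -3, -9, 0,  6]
λ = 0: alg = 5, geom = 3

Step 1 — factor the characteristic polynomial to read off the algebraic multiplicities:
  χ_A(x) = x^5

Step 2 — compute geometric multiplicities via the rank-nullity identity g(λ) = n − rank(A − λI):
  rank(A − (0)·I) = 2, so dim ker(A − (0)·I) = n − 2 = 3

Summary:
  λ = 0: algebraic multiplicity = 5, geometric multiplicity = 3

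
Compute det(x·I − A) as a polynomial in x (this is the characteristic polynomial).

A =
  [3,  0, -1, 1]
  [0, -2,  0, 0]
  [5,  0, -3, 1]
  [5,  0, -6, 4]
x^4 - 2*x^3 - 11*x^2 + 12*x + 36

Expanding det(x·I − A) (e.g. by cofactor expansion or by noting that A is similar to its Jordan form J, which has the same characteristic polynomial as A) gives
  χ_A(x) = x^4 - 2*x^3 - 11*x^2 + 12*x + 36
which factors as (x - 3)^2*(x + 2)^2. The eigenvalues (with algebraic multiplicities) are λ = -2 with multiplicity 2, λ = 3 with multiplicity 2.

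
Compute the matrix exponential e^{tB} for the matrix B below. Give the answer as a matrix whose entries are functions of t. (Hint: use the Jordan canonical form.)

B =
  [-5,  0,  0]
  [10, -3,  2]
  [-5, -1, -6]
e^{tB} =
  [exp(-5*t), 0, 0]
  [10*exp(-4*t) - 10*exp(-5*t), 2*exp(-4*t) - exp(-5*t), 2*exp(-4*t) - 2*exp(-5*t)]
  [-5*exp(-4*t) + 5*exp(-5*t), -exp(-4*t) + exp(-5*t), -exp(-4*t) + 2*exp(-5*t)]

Strategy: write B = P · J · P⁻¹ where J is a Jordan canonical form, so e^{tB} = P · e^{tJ} · P⁻¹, and e^{tJ} can be computed block-by-block.

B has Jordan form
J =
  [-5,  0,  0]
  [ 0, -5,  0]
  [ 0,  0, -4]
(up to reordering of blocks).

Per-block formulas:
  For a 1×1 block at λ = -5: exp(t · [-5]) = [e^(-5t)].
  For a 1×1 block at λ = -4: exp(t · [-4]) = [e^(-4t)].

After assembling e^{tJ} and conjugating by P, we get:

e^{tB} =
  [exp(-5*t), 0, 0]
  [10*exp(-4*t) - 10*exp(-5*t), 2*exp(-4*t) - exp(-5*t), 2*exp(-4*t) - 2*exp(-5*t)]
  [-5*exp(-4*t) + 5*exp(-5*t), -exp(-4*t) + exp(-5*t), -exp(-4*t) + 2*exp(-5*t)]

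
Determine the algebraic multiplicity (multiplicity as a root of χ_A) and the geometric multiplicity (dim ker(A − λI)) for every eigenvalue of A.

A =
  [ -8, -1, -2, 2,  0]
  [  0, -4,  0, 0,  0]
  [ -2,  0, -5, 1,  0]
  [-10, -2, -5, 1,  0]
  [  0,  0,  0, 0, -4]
λ = -4: alg = 5, geom = 3

Step 1 — factor the characteristic polynomial to read off the algebraic multiplicities:
  χ_A(x) = (x + 4)^5

Step 2 — compute geometric multiplicities via the rank-nullity identity g(λ) = n − rank(A − λI):
  rank(A − (-4)·I) = 2, so dim ker(A − (-4)·I) = n − 2 = 3

Summary:
  λ = -4: algebraic multiplicity = 5, geometric multiplicity = 3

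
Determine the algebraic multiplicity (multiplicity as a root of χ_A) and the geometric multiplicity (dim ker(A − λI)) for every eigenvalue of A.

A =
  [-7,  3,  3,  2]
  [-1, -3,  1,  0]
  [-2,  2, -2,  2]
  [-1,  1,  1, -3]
λ = -4: alg = 3, geom = 2; λ = -3: alg = 1, geom = 1

Step 1 — factor the characteristic polynomial to read off the algebraic multiplicities:
  χ_A(x) = (x + 3)*(x + 4)^3

Step 2 — compute geometric multiplicities via the rank-nullity identity g(λ) = n − rank(A − λI):
  rank(A − (-4)·I) = 2, so dim ker(A − (-4)·I) = n − 2 = 2
  rank(A − (-3)·I) = 3, so dim ker(A − (-3)·I) = n − 3 = 1

Summary:
  λ = -4: algebraic multiplicity = 3, geometric multiplicity = 2
  λ = -3: algebraic multiplicity = 1, geometric multiplicity = 1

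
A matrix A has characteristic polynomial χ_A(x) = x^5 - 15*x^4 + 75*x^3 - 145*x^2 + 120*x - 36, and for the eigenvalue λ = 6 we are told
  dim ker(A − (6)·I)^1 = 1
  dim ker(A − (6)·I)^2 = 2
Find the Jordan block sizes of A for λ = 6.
Block sizes for λ = 6: [2]

From the dimensions of kernels of powers, the number of Jordan blocks of size at least j is d_j − d_{j−1} where d_j = dim ker(N^j) (with d_0 = 0). Computing the differences gives [1, 1].
The number of blocks of size exactly k is (#blocks of size ≥ k) − (#blocks of size ≥ k + 1), so the partition is: 1 block(s) of size 2.
In nonincreasing order the block sizes are [2].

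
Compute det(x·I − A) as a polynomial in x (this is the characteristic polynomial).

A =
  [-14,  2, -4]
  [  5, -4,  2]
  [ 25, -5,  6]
x^3 + 12*x^2 + 48*x + 64

Expanding det(x·I − A) (e.g. by cofactor expansion or by noting that A is similar to its Jordan form J, which has the same characteristic polynomial as A) gives
  χ_A(x) = x^3 + 12*x^2 + 48*x + 64
which factors as (x + 4)^3. The eigenvalues (with algebraic multiplicities) are λ = -4 with multiplicity 3.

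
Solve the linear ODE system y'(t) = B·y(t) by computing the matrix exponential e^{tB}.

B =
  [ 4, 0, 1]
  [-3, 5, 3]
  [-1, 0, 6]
e^{tB} =
  [-t*exp(5*t) + exp(5*t), 0, t*exp(5*t)]
  [-3*t*exp(5*t), exp(5*t), 3*t*exp(5*t)]
  [-t*exp(5*t), 0, t*exp(5*t) + exp(5*t)]

Strategy: write B = P · J · P⁻¹ where J is a Jordan canonical form, so e^{tB} = P · e^{tJ} · P⁻¹, and e^{tJ} can be computed block-by-block.

B has Jordan form
J =
  [5, 1, 0]
  [0, 5, 0]
  [0, 0, 5]
(up to reordering of blocks).

Per-block formulas:
  For a 2×2 Jordan block J_2(5): exp(t · J_2(5)) = e^(5t)·(I + t·N), where N is the 2×2 nilpotent shift.
  For a 1×1 block at λ = 5: exp(t · [5]) = [e^(5t)].

After assembling e^{tJ} and conjugating by P, we get:

e^{tB} =
  [-t*exp(5*t) + exp(5*t), 0, t*exp(5*t)]
  [-3*t*exp(5*t), exp(5*t), 3*t*exp(5*t)]
  [-t*exp(5*t), 0, t*exp(5*t) + exp(5*t)]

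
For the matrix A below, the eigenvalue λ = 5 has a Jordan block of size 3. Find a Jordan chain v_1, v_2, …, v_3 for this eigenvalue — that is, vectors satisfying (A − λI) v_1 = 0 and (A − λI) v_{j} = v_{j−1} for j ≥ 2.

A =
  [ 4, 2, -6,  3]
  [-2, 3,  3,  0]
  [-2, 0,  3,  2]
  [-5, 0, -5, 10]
A Jordan chain for λ = 5 of length 3:
v_1 = (-6, 0, -4, -10)ᵀ
v_2 = (-1, -2, -2, -5)ᵀ
v_3 = (1, 0, 0, 0)ᵀ

Let N = A − (5)·I. We want v_3 with N^3 v_3 = 0 but N^2 v_3 ≠ 0; then v_{j-1} := N · v_j for j = 3, …, 2.

Pick v_3 = (1, 0, 0, 0)ᵀ.
Then v_2 = N · v_3 = (-1, -2, -2, -5)ᵀ.
Then v_1 = N · v_2 = (-6, 0, -4, -10)ᵀ.

Sanity check: (A − (5)·I) v_1 = (0, 0, 0, 0)ᵀ = 0. ✓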